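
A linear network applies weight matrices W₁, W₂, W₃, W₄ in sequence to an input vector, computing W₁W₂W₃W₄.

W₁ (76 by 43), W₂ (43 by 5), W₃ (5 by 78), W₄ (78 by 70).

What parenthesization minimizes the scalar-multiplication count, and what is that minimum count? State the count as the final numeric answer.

Adjacent pairs: W₁W₂ = 76·43·5 = 16340; W₂W₃ = 43·5·78 = 16770; W₃W₄ = 5·78·70 = 27300.
Length 3: W₁..W₃: k=1: 0+16770+76·43·78=271674; k=2: 16340+0+76·5·78=45980 → min 45980 | W₂..W₄: k=2: 0+27300+43·5·70=42350; k=3: 16770+0+43·78·70=251550 → min 42350.
Length 4: W₁..W₄: k=1: 0+42350+76·43·70=271110; k=2: 16340+27300+76·5·70=70240; k=3: 45980+0+76·78·70=460940 → min 70240.
Optimal parenthesization: ((W₁W₂)(W₃W₄)) with cost 70240.

70240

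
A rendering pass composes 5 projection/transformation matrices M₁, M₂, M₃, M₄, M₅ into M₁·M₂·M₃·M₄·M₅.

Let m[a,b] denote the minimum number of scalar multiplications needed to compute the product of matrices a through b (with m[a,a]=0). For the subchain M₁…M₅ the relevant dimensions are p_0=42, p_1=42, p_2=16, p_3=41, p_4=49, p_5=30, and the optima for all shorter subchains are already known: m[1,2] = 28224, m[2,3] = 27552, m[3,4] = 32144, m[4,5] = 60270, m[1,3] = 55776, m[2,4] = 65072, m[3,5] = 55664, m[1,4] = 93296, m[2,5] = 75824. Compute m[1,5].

m[1,5] = min over k∈[1,4] of m[1,k]+m[k+1,5]+p_{0}·p_k·p_{5}.
k=1: 0 + 75824 + 42·42·30 = 128744; k=2: 28224 + 55664 + 42·16·30 = 104048; k=3: 55776 + 60270 + 42·41·30 = 167706; k=4: 93296 + 0 + 42·49·30 = 155036.
Minimum: 104048 at k=2.

104048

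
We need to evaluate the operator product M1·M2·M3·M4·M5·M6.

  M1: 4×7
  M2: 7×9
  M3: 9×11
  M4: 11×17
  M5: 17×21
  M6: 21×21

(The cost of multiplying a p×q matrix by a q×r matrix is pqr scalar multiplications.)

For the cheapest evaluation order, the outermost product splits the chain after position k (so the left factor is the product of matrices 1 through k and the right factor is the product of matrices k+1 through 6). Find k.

Adjacent pairs: M1M2 = 4·7·9 = 252; M2M3 = 7·9·11 = 693; M3M4 = 9·11·17 = 1683; M4M5 = 11·17·21 = 3927; M5M6 = 17·21·21 = 7497.
Length 3: M1..M3: k=1: 0+693+4·7·11=1001; k=2: 252+0+4·9·11=648 → min 648 | M2..M4: k=2: 0+1683+7·9·17=2754; k=3: 693+0+7·11·17=2002 → min 2002 | M3..M5: k=3: 0+3927+9·11·21=6006; k=4: 1683+0+9·17·21=4896 → min 4896 | M4..M6: k=4: 0+7497+11·17·21=11424; k=5: 3927+0+11·21·21=8778 → min 8778.
Length 4: M1..M4: k=1: 0+2002+4·7·17=2478; k=2: 252+1683+4·9·17=2547; k=3: 648+0+4·11·17=1396 → min 1396 | M2..M5: k=2: 0+4896+7·9·21=6219; k=3: 693+3927+7·11·21=6237; k=4: 2002+0+7·17·21=4501 → min 4501 | M3..M6: k=3: 0+8778+9·11·21=10857; k=4: 1683+7497+9·17·21=12393; k=5: 4896+0+9·21·21=8865 → min 8865.
Length 5: M1..M5: k=1: 0+4501+4·7·21=5089; k=2: 252+4896+4·9·21=5904; k=3: 648+3927+4·11·21=5499; k=4: 1396+0+4·17·21=2824 → min 2824 | M2..M6: k=2: 0+8865+7·9·21=10188; k=3: 693+8778+7·11·21=11088; k=4: 2002+7497+7·17·21=11998; k=5: 4501+0+7·21·21=7588 → min 7588.
Top-level splits: k=1: (M1..M1)·(M2..M6) → 0+7588+4·7·21 = 8176; k=2: (M1..M2)·(M3..M6) → 252+8865+4·9·21 = 9873; k=3: (M1..M3)·(M4..M6) → 648+8778+4·11·21 = 10350; k=4: (M1..M4)·(M5..M6) → 1396+7497+4·17·21 = 10321; k=5: (M1..M5)·(M6..M6) → 2824+0+4·21·21 = 4588.
Best split is after M5, i.e. k = 5.

5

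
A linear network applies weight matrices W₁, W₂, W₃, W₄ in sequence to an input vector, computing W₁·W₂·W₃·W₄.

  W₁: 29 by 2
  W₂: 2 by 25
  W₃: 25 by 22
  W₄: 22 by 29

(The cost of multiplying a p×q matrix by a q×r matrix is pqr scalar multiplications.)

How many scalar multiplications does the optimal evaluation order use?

4058

Adjacent pairs: W₁W₂ = 29·2·25 = 1450; W₂W₃ = 2·25·22 = 1100; W₃W₄ = 25·22·29 = 15950.
Length 3: W₁..W₃: k=1: 0+1100+29·2·22=2376; k=2: 1450+0+29·25·22=17400 → min 2376 | W₂..W₄: k=2: 0+15950+2·25·29=17400; k=3: 1100+0+2·22·29=2376 → min 2376.
Length 4: W₁..W₄: k=1: 0+2376+29·2·29=4058; k=2: 1450+15950+29·25·29=38425; k=3: 2376+0+29·22·29=20878 → min 4058.
Optimal order: (W₁·((W₂·W₃)·W₄)) with cost 4058.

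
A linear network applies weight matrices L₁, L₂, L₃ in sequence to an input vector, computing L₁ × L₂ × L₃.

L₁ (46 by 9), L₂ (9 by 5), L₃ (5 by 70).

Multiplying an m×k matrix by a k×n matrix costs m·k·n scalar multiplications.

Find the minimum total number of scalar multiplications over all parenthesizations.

18170

Order (L₁ × (L₂ × L₃)): (L₂ × L₃): 9×5 by 5×70 → 9×70, cost 9·5·70 = 3150; (L₁ × (L₂ × L₃)): 46×9 by 9×70 → 46×70, cost 46·9·70 = 28980; cumulative 32130. Total 32130.
Order ((L₁ × L₂) × L₃): (L₁ × L₂): 46×9 by 9×5 → 46×5, cost 46·9·5 = 2070; ((L₁ × L₂) × L₃): 46×5 by 5×70 → 46×70, cost 46·5·70 = 16100; cumulative 18170. Total 18170.
Minimum: 18170.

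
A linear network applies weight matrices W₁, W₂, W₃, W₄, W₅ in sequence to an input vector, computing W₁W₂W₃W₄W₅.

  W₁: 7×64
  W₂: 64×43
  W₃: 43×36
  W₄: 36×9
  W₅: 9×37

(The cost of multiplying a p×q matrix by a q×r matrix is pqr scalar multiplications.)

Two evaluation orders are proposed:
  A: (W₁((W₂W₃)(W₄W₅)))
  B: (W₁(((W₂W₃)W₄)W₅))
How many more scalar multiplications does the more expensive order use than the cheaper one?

55188

Order A = (W₁((W₂W₃)(W₄W₅))): (W₂W₃): 64×43 by 43×36 → 64×36, cost 64·43·36 = 99072; (W₄W₅): 36×9 by 9×37 → 36×37, cost 36·9·37 = 11988; ((W₂W₃)(W₄W₅)): 64×36 by 36×37 → 64×37, cost 64·36·37 = 85248; cumulative 196308; (W₁((W₂W₃)(W₄W₅))): 7×64 by 64×37 → 7×37, cost 7·64·37 = 16576; cumulative 212884. Total 212884.
Order B = (W₁(((W₂W₃)W₄)W₅)): (W₂W₃): 64×43 by 43×36 → 64×36, cost 64·43·36 = 99072; ((W₂W₃)W₄): 64×36 by 36×9 → 64×9, cost 64·36·9 = 20736; cumulative 119808; (((W₂W₃)W₄)W₅): 64×9 by 9×37 → 64×37, cost 64·9·37 = 21312; cumulative 141120; (W₁(((W₂W₃)W₄)W₅)): 7×64 by 64×37 → 7×37, cost 7·64·37 = 16576; cumulative 157696. Total 157696.
Difference: |212884 − 157696| = 55188.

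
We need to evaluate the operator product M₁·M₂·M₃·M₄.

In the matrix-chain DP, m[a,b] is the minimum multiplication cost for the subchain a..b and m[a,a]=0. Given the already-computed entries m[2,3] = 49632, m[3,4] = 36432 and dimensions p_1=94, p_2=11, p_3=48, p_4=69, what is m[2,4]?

m[2,4] = min over k∈[2,3] of m[2,k]+m[k+1,4]+p_{1}·p_k·p_{4}.
k=2: 0 + 36432 + 94·11·69 = 107778; k=3: 49632 + 0 + 94·48·69 = 360960.
Minimum: 107778 at k=2.

107778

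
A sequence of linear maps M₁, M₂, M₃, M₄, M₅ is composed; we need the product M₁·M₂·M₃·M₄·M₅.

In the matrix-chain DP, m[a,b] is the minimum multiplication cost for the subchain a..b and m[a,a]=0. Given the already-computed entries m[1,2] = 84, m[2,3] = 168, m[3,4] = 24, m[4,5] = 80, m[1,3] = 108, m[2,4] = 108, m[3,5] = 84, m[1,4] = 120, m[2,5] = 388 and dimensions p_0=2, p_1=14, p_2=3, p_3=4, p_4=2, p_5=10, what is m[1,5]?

m[1,5] = min over k∈[1,4] of m[1,k]+m[k+1,5]+p_{0}·p_k·p_{5}.
k=1: 0 + 388 + 2·14·10 = 668; k=2: 84 + 84 + 2·3·10 = 228; k=3: 108 + 80 + 2·4·10 = 268; k=4: 120 + 0 + 2·2·10 = 160.
Minimum: 160 at k=4.

160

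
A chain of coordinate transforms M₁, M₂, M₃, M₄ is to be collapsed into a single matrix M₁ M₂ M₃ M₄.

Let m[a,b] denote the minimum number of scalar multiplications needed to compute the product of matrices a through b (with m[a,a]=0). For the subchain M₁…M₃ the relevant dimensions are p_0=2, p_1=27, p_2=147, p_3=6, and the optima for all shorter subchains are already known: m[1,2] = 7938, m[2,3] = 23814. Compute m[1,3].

9702

m[1,3] = min over k∈[1,2] of m[1,k]+m[k+1,3]+p_{0}·p_k·p_{3}.
k=1: 0 + 23814 + 2·27·6 = 24138; k=2: 7938 + 0 + 2·147·6 = 9702.
Minimum: 9702 at k=2.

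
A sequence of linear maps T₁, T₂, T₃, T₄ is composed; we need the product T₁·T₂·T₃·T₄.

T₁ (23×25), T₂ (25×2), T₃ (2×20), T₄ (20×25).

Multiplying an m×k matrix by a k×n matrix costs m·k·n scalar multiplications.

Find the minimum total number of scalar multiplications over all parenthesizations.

3300

Adjacent pairs: T₁T₂ = 23·25·2 = 1150; T₂T₃ = 25·2·20 = 1000; T₃T₄ = 2·20·25 = 1000.
Length 3: T₁..T₃: k=1: 0+1000+23·25·20=12500; k=2: 1150+0+23·2·20=2070 → min 2070 | T₂..T₄: k=2: 0+1000+25·2·25=2250; k=3: 1000+0+25·20·25=13500 → min 2250.
Length 4: T₁..T₄: k=1: 0+2250+23·25·25=16625; k=2: 1150+1000+23·2·25=3300; k=3: 2070+0+23·20·25=13570 → min 3300.
Optimal order: ((T₁·T₂)·(T₃·T₄)) with cost 3300.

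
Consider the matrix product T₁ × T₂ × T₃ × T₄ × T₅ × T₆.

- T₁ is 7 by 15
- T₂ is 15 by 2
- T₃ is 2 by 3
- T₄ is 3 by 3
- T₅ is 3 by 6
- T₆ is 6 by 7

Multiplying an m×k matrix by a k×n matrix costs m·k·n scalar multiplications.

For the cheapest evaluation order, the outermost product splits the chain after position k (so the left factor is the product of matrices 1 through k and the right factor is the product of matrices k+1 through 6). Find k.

Adjacent pairs: T₁T₂ = 7·15·2 = 210; T₂T₃ = 15·2·3 = 90; T₃T₄ = 2·3·3 = 18; T₄T₅ = 3·3·6 = 54; T₅T₆ = 3·6·7 = 126.
Length 3: T₁..T₃: k=1: 0+90+7·15·3=405; k=2: 210+0+7·2·3=252 → min 252 | T₂..T₄: k=2: 0+18+15·2·3=108; k=3: 90+0+15·3·3=225 → min 108 | T₃..T₅: k=3: 0+54+2·3·6=90; k=4: 18+0+2·3·6=54 → min 54 | T₄..T₆: k=4: 0+126+3·3·7=189; k=5: 54+0+3·6·7=180 → min 180.
Length 4: T₁..T₄: k=1: 0+108+7·15·3=423; k=2: 210+18+7·2·3=270; k=3: 252+0+7·3·3=315 → min 270 | T₂..T₅: k=2: 0+54+15·2·6=234; k=3: 90+54+15·3·6=414; k=4: 108+0+15·3·6=378 → min 234 | T₃..T₆: k=3: 0+180+2·3·7=222; k=4: 18+126+2·3·7=186; k=5: 54+0+2·6·7=138 → min 138.
Length 5: T₁..T₅: k=1: 0+234+7·15·6=864; k=2: 210+54+7·2·6=348; k=3: 252+54+7·3·6=432; k=4: 270+0+7·3·6=396 → min 348 | T₂..T₆: k=2: 0+138+15·2·7=348; k=3: 90+180+15·3·7=585; k=4: 108+126+15·3·7=549; k=5: 234+0+15·6·7=864 → min 348.
Top-level splits: k=1: (T₁..T₁)·(T₂..T₆) → 0+348+7·15·7 = 1083; k=2: (T₁..T₂)·(T₃..T₆) → 210+138+7·2·7 = 446; k=3: (T₁..T₃)·(T₄..T₆) → 252+180+7·3·7 = 579; k=4: (T₁..T₄)·(T₅..T₆) → 270+126+7·3·7 = 543; k=5: (T₁..T₅)·(T₆..T₆) → 348+0+7·6·7 = 642.
Best split is after T₂, i.e. k = 2.

2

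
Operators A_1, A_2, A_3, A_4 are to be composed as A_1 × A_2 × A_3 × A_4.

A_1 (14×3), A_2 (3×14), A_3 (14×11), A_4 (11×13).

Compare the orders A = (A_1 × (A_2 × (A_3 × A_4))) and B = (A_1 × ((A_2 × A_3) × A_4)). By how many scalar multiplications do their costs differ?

Order A = (A_1 × (A_2 × (A_3 × A_4))): (A_3 × A_4): 14×11 by 11×13 → 14×13, cost 14·11·13 = 2002; (A_2 × (A_3 × A_4)): 3×14 by 14×13 → 3×13, cost 3·14·13 = 546; cumulative 2548; (A_1 × (A_2 × (A_3 × A_4))): 14×3 by 3×13 → 14×13, cost 14·3·13 = 546; cumulative 3094. Total 3094.
Order B = (A_1 × ((A_2 × A_3) × A_4)): (A_2 × A_3): 3×14 by 14×11 → 3×11, cost 3·14·11 = 462; ((A_2 × A_3) × A_4): 3×11 by 11×13 → 3×13, cost 3·11·13 = 429; cumulative 891; (A_1 × ((A_2 × A_3) × A_4)): 14×3 by 3×13 → 14×13, cost 14·3·13 = 546; cumulative 1437. Total 1437.
Difference: |3094 − 1437| = 1657.

1657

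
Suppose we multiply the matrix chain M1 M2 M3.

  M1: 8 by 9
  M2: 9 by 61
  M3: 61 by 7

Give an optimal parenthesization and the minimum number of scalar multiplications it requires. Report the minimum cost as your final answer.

4347

(M1 (M2 M3)): cost 4347.
((M1 M2) M3): cost 7808.
Optimal: (M1 (M2 M3)) with cost 4347.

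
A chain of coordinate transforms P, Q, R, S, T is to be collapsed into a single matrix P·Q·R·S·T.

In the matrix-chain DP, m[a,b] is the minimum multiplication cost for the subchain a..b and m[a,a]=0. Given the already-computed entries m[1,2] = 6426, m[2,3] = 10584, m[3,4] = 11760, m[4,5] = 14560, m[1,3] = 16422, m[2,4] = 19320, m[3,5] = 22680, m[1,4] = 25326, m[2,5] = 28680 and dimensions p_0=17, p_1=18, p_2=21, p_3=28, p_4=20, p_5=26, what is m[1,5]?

34166

m[1,5] = min over k∈[1,4] of m[1,k]+m[k+1,5]+p_{0}·p_k·p_{5}.
k=1: 0 + 28680 + 17·18·26 = 36636; k=2: 6426 + 22680 + 17·21·26 = 38388; k=3: 16422 + 14560 + 17·28·26 = 43358; k=4: 25326 + 0 + 17·20·26 = 34166.
Minimum: 34166 at k=4.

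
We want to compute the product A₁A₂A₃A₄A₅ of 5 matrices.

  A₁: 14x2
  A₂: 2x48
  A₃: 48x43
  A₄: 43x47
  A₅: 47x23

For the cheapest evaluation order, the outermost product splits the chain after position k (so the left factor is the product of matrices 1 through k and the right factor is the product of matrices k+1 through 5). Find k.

Adjacent pairs: A₁A₂ = 14·2·48 = 1344; A₂A₃ = 2·48·43 = 4128; A₃A₄ = 48·43·47 = 97008; A₄A₅ = 43·47·23 = 46483.
Length 3: A₁..A₃: k=1: 0+4128+14·2·43=5332; k=2: 1344+0+14·48·43=30240 → min 5332 | A₂..A₄: k=2: 0+97008+2·48·47=101520; k=3: 4128+0+2·43·47=8170 → min 8170 | A₃..A₅: k=3: 0+46483+48·43·23=93955; k=4: 97008+0+48·47·23=148896 → min 93955.
Length 4: A₁..A₄: k=1: 0+8170+14·2·47=9486; k=2: 1344+97008+14·48·47=129936; k=3: 5332+0+14·43·47=33626 → min 9486 | A₂..A₅: k=2: 0+93955+2·48·23=96163; k=3: 4128+46483+2·43·23=52589; k=4: 8170+0+2·47·23=10332 → min 10332.
Top-level splits: k=1: (A₁..A₁)·(A₂..A₅) → 0+10332+14·2·23 = 10976; k=2: (A₁..A₂)·(A₃..A₅) → 1344+93955+14·48·23 = 110755; k=3: (A₁..A₃)·(A₄..A₅) → 5332+46483+14·43·23 = 65661; k=4: (A₁..A₄)·(A₅..A₅) → 9486+0+14·47·23 = 24620.
Best split is after A₁, i.e. k = 1.

1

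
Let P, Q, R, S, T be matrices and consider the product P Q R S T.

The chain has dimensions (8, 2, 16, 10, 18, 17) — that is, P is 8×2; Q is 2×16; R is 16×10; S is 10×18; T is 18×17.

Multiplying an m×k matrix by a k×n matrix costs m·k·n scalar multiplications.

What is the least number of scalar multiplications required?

1564

Adjacent pairs: PQ = 8·2·16 = 256; QR = 2·16·10 = 320; RS = 16·10·18 = 2880; ST = 10·18·17 = 3060.
Length 3: P..R: k=1: 0+320+8·2·10=480; k=2: 256+0+8·16·10=1536 → min 480 | Q..S: k=2: 0+2880+2·16·18=3456; k=3: 320+0+2·10·18=680 → min 680 | R..T: k=3: 0+3060+16·10·17=5780; k=4: 2880+0+16·18·17=7776 → min 5780.
Length 4: P..S: k=1: 0+680+8·2·18=968; k=2: 256+2880+8·16·18=5440; k=3: 480+0+8·10·18=1920 → min 968 | Q..T: k=2: 0+5780+2·16·17=6324; k=3: 320+3060+2·10·17=3720; k=4: 680+0+2·18·17=1292 → min 1292.
Length 5: P..T: k=1: 0+1292+8·2·17=1564; k=2: 256+5780+8·16·17=8212; k=3: 480+3060+8·10·17=4900; k=4: 968+0+8·18·17=3416 → min 1564.
Optimal order: (P (((Q R) S) T)) with cost 1564.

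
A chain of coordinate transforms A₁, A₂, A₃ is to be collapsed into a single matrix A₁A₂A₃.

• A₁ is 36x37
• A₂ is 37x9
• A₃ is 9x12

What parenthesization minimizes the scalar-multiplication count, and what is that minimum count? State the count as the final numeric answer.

15876

(A₁(A₂A₃)): cost 19980.
((A₁A₂)A₃): cost 15876.
Optimal: ((A₁A₂)A₃) with cost 15876.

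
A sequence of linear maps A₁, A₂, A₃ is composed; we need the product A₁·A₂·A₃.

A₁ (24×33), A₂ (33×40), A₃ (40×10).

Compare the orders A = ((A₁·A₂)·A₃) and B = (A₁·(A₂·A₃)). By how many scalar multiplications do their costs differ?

Order A = ((A₁·A₂)·A₃): (A₁·A₂): 24×33 by 33×40 → 24×40, cost 24·33·40 = 31680; ((A₁·A₂)·A₃): 24×40 by 40×10 → 24×10, cost 24·40·10 = 9600; cumulative 41280. Total 41280.
Order B = (A₁·(A₂·A₃)): (A₂·A₃): 33×40 by 40×10 → 33×10, cost 33·40·10 = 13200; (A₁·(A₂·A₃)): 24×33 by 33×10 → 24×10, cost 24·33·10 = 7920; cumulative 21120. Total 21120.
Difference: |41280 − 21120| = 20160.

20160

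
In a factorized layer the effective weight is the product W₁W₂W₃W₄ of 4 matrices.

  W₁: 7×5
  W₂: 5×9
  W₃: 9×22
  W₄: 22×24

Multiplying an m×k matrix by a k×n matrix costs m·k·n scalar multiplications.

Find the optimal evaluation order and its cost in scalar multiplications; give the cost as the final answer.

4470

Adjacent pairs: W₁W₂ = 7·5·9 = 315; W₂W₃ = 5·9·22 = 990; W₃W₄ = 9·22·24 = 4752.
Length 3: W₁..W₃: k=1: 0+990+7·5·22=1760; k=2: 315+0+7·9·22=1701 → min 1701 | W₂..W₄: k=2: 0+4752+5·9·24=5832; k=3: 990+0+5·22·24=3630 → min 3630.
Length 4: W₁..W₄: k=1: 0+3630+7·5·24=4470; k=2: 315+4752+7·9·24=6579; k=3: 1701+0+7·22·24=5397 → min 4470.
Optimal parenthesization: (W₁((W₂W₃)W₄)) with cost 4470.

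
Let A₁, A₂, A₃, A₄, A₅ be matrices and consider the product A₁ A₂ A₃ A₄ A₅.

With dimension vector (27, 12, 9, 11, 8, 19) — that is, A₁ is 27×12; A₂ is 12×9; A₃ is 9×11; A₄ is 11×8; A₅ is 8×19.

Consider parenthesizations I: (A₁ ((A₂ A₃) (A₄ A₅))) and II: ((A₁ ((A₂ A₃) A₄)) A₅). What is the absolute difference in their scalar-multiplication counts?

2584

Order I = (A₁ ((A₂ A₃) (A₄ A₅))): (A₂ A₃): 12×9 by 9×11 → 12×11, cost 12·9·11 = 1188; (A₄ A₅): 11×8 by 8×19 → 11×19, cost 11·8·19 = 1672; ((A₂ A₃) (A₄ A₅)): 12×11 by 11×19 → 12×19, cost 12·11·19 = 2508; cumulative 5368; (A₁ ((A₂ A₃) (A₄ A₅))): 27×12 by 12×19 → 27×19, cost 27·12·19 = 6156; cumulative 11524. Total 11524.
Order II = ((A₁ ((A₂ A₃) A₄)) A₅): (A₂ A₃): 12×9 by 9×11 → 12×11, cost 12·9·11 = 1188; ((A₂ A₃) A₄): 12×11 by 11×8 → 12×8, cost 12·11·8 = 1056; cumulative 2244; (A₁ ((A₂ A₃) A₄)): 27×12 by 12×8 → 27×8, cost 27·12·8 = 2592; cumulative 4836; ((A₁ ((A₂ A₃) A₄)) A₅): 27×8 by 8×19 → 27×19, cost 27·8·19 = 4104; cumulative 8940. Total 8940.
Difference: |11524 − 8940| = 2584.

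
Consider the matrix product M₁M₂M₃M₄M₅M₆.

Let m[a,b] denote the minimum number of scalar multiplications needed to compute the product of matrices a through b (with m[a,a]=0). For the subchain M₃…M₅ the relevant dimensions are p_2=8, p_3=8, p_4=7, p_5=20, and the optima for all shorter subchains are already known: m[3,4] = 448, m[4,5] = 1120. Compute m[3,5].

m[3,5] = min over k∈[3,4] of m[3,k]+m[k+1,5]+p_{2}·p_k·p_{5}.
k=3: 0 + 1120 + 8·8·20 = 2400; k=4: 448 + 0 + 8·7·20 = 1568.
Minimum: 1568 at k=4.

1568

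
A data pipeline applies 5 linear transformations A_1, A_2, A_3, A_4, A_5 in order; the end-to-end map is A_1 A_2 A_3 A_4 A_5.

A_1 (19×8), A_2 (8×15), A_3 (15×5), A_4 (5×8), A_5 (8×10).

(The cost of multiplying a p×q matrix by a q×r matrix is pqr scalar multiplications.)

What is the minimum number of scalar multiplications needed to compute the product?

Adjacent pairs: A_1A_2 = 19·8·15 = 2280; A_2A_3 = 8·15·5 = 600; A_3A_4 = 15·5·8 = 600; A_4A_5 = 5·8·10 = 400.
Length 3: A_1..A_3: k=1: 0+600+19·8·5=1360; k=2: 2280+0+19·15·5=3705 → min 1360 | A_2..A_4: k=2: 0+600+8·15·8=1560; k=3: 600+0+8·5·8=920 → min 920 | A_3..A_5: k=3: 0+400+15·5·10=1150; k=4: 600+0+15·8·10=1800 → min 1150.
Length 4: A_1..A_4: k=1: 0+920+19·8·8=2136; k=2: 2280+600+19·15·8=5160; k=3: 1360+0+19·5·8=2120 → min 2120 | A_2..A_5: k=2: 0+1150+8·15·10=2350; k=3: 600+400+8·5·10=1400; k=4: 920+0+8·8·10=1560 → min 1400.
Length 5: A_1..A_5: k=1: 0+1400+19·8·10=2920; k=2: 2280+1150+19·15·10=6280; k=3: 1360+400+19·5·10=2710; k=4: 2120+0+19·8·10=3640 → min 2710.
Optimal order: ((A_1 (A_2 A_3)) (A_4 A_5)) with cost 2710.

2710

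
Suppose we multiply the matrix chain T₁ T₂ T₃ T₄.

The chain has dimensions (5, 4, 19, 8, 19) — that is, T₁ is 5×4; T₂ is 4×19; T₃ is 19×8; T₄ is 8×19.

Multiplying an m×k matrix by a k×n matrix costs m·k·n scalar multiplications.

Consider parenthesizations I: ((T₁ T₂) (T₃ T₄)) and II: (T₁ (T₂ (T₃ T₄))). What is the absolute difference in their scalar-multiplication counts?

361

Order I = ((T₁ T₂) (T₃ T₄)): (T₁ T₂): 5×4 by 4×19 → 5×19, cost 5·4·19 = 380; (T₃ T₄): 19×8 by 8×19 → 19×19, cost 19·8·19 = 2888; ((T₁ T₂) (T₃ T₄)): 5×19 by 19×19 → 5×19, cost 5·19·19 = 1805; cumulative 5073. Total 5073.
Order II = (T₁ (T₂ (T₃ T₄))): (T₃ T₄): 19×8 by 8×19 → 19×19, cost 19·8·19 = 2888; (T₂ (T₃ T₄)): 4×19 by 19×19 → 4×19, cost 4·19·19 = 1444; cumulative 4332; (T₁ (T₂ (T₃ T₄))): 5×4 by 4×19 → 5×19, cost 5·4·19 = 380; cumulative 4712. Total 4712.
Difference: |5073 − 4712| = 361.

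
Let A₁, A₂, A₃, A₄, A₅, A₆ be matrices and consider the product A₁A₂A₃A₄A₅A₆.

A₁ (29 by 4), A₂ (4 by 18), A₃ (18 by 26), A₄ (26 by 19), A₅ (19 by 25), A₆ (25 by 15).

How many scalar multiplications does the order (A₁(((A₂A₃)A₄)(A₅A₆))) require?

(A₂A₃): 4×18 by 18×26 → 4×26, cost 4·18·26 = 1872
((A₂A₃)A₄): 4×26 by 26×19 → 4×19, cost 4·26·19 = 1976; cumulative 3848
(A₅A₆): 19×25 by 25×15 → 19×15, cost 19·25·15 = 7125
(((A₂A₃)A₄)(A₅A₆)): 4×19 by 19×15 → 4×15, cost 4·19·15 = 1140; cumulative 12113
(A₁(((A₂A₃)A₄)(A₅A₆))): 29×4 by 4×15 → 29×15, cost 29·4·15 = 1740; cumulative 13853
Total: 13853 scalar multiplications.

13853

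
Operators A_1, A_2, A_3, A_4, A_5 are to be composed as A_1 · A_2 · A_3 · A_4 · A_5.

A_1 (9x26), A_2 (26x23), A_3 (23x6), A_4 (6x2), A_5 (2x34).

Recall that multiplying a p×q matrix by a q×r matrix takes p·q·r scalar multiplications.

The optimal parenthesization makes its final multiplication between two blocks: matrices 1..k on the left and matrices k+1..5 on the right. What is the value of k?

Adjacent pairs: A_1A_2 = 9·26·23 = 5382; A_2A_3 = 26·23·6 = 3588; A_3A_4 = 23·6·2 = 276; A_4A_5 = 6·2·34 = 408.
Length 3: A_1..A_3: k=1: 0+3588+9·26·6=4992; k=2: 5382+0+9·23·6=6624 → min 4992 | A_2..A_4: k=2: 0+276+26·23·2=1472; k=3: 3588+0+26·6·2=3900 → min 1472 | A_3..A_5: k=3: 0+408+23·6·34=5100; k=4: 276+0+23·2·34=1840 → min 1840.
Length 4: A_1..A_4: k=1: 0+1472+9·26·2=1940; k=2: 5382+276+9·23·2=6072; k=3: 4992+0+9·6·2=5100 → min 1940 | A_2..A_5: k=2: 0+1840+26·23·34=22172; k=3: 3588+408+26·6·34=9300; k=4: 1472+0+26·2·34=3240 → min 3240.
Top-level splits: k=1: (A_1..A_1)·(A_2..A_5) → 0+3240+9·26·34 = 11196; k=2: (A_1..A_2)·(A_3..A_5) → 5382+1840+9·23·34 = 14260; k=3: (A_1..A_3)·(A_4..A_5) → 4992+408+9·6·34 = 7236; k=4: (A_1..A_4)·(A_5..A_5) → 1940+0+9·2·34 = 2552.
Best split is after A_4, i.e. k = 4.

4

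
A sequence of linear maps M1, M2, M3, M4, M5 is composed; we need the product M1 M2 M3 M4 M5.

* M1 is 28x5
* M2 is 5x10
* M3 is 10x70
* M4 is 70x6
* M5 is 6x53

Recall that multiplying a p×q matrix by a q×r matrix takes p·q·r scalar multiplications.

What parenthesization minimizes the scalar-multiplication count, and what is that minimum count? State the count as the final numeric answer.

13510

Adjacent pairs: M1M2 = 28·5·10 = 1400; M2M3 = 5·10·70 = 3500; M3M4 = 10·70·6 = 4200; M4M5 = 70·6·53 = 22260.
Length 3: M1..M3: k=1: 0+3500+28·5·70=13300; k=2: 1400+0+28·10·70=21000 → min 13300 | M2..M4: k=2: 0+4200+5·10·6=4500; k=3: 3500+0+5·70·6=5600 → min 4500 | M3..M5: k=3: 0+22260+10·70·53=59360; k=4: 4200+0+10·6·53=7380 → min 7380.
Length 4: M1..M4: k=1: 0+4500+28·5·6=5340; k=2: 1400+4200+28·10·6=7280; k=3: 13300+0+28·70·6=25060 → min 5340 | M2..M5: k=2: 0+7380+5·10·53=10030; k=3: 3500+22260+5·70·53=44310; k=4: 4500+0+5·6·53=6090 → min 6090.
Length 5: M1..M5: k=1: 0+6090+28·5·53=13510; k=2: 1400+7380+28·10·53=23620; k=3: 13300+22260+28·70·53=139440; k=4: 5340+0+28·6·53=14244 → min 13510.
Optimal parenthesization: (M1 ((M2 (M3 M4)) M5)) with cost 13510.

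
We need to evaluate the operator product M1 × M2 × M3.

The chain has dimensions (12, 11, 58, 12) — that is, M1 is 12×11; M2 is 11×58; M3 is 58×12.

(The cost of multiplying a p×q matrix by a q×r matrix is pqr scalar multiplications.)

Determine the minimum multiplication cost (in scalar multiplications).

9240

Order (M1 × (M2 × M3)): (M2 × M3): 11×58 by 58×12 → 11×12, cost 11·58·12 = 7656; (M1 × (M2 × M3)): 12×11 by 11×12 → 12×12, cost 12·11·12 = 1584; cumulative 9240. Total 9240.
Order ((M1 × M2) × M3): (M1 × M2): 12×11 by 11×58 → 12×58, cost 12·11·58 = 7656; ((M1 × M2) × M3): 12×58 by 58×12 → 12×12, cost 12·58·12 = 8352; cumulative 16008. Total 16008.
Minimum: 9240.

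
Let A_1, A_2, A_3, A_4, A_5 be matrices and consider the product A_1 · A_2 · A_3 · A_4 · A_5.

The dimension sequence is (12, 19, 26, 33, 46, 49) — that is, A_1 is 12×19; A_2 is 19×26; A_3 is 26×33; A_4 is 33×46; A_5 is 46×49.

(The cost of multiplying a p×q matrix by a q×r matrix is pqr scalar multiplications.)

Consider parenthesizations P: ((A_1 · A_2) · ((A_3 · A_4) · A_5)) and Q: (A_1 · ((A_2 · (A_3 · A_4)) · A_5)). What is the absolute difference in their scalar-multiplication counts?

Order P = ((A_1 · A_2) · ((A_3 · A_4) · A_5)): (A_1 · A_2): 12×19 by 19×26 → 12×26, cost 12·19·26 = 5928; (A_3 · A_4): 26×33 by 33×46 → 26×46, cost 26·33·46 = 39468; ((A_3 · A_4) · A_5): 26×46 by 46×49 → 26×49, cost 26·46·49 = 58604; cumulative 98072; ((A_1 · A_2) · ((A_3 · A_4) · A_5)): 12×26 by 26×49 → 12×49, cost 12·26·49 = 15288; cumulative 119288. Total 119288.
Order Q = (A_1 · ((A_2 · (A_3 · A_4)) · A_5)): (A_3 · A_4): 26×33 by 33×46 → 26×46, cost 26·33·46 = 39468; (A_2 · (A_3 · A_4)): 19×26 by 26×46 → 19×46, cost 19·26·46 = 22724; cumulative 62192; ((A_2 · (A_3 · A_4)) · A_5): 19×46 by 46×49 → 19×49, cost 19·46·49 = 42826; cumulative 105018; (A_1 · ((A_2 · (A_3 · A_4)) · A_5)): 12×19 by 19×49 → 12×49, cost 12·19·49 = 11172; cumulative 116190. Total 116190.
Difference: |119288 − 116190| = 3098.

3098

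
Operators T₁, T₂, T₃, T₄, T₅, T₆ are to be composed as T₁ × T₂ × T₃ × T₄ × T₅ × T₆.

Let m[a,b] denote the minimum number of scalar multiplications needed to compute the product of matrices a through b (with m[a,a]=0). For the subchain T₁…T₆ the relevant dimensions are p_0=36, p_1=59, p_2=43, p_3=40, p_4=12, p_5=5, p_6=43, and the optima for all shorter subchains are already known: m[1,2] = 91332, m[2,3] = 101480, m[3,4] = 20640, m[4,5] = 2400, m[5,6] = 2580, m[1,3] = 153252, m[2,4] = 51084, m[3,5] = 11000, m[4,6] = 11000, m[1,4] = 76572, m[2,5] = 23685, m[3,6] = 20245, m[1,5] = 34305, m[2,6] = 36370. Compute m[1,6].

m[1,6] = min over k∈[1,5] of m[1,k]+m[k+1,6]+p_{0}·p_k·p_{6}.
k=1: 0 + 36370 + 36·59·43 = 127702; k=2: 91332 + 20245 + 36·43·43 = 178141; k=3: 153252 + 11000 + 36·40·43 = 226172; k=4: 76572 + 2580 + 36·12·43 = 97728; k=5: 34305 + 0 + 36·5·43 = 42045.
Minimum: 42045 at k=5.

42045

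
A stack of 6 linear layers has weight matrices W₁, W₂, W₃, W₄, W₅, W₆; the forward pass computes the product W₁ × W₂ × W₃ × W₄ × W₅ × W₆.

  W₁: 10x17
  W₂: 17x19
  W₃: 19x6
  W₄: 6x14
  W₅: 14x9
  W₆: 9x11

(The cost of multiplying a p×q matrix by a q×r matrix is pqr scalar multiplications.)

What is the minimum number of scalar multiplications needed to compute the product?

Adjacent pairs: W₁W₂ = 10·17·19 = 3230; W₂W₃ = 17·19·6 = 1938; W₃W₄ = 19·6·14 = 1596; W₄W₅ = 6·14·9 = 756; W₅W₆ = 14·9·11 = 1386.
Length 3: W₁..W₃: k=1: 0+1938+10·17·6=2958; k=2: 3230+0+10·19·6=4370 → min 2958 | W₂..W₄: k=2: 0+1596+17·19·14=6118; k=3: 1938+0+17·6·14=3366 → min 3366 | W₃..W₅: k=3: 0+756+19·6·9=1782; k=4: 1596+0+19·14·9=3990 → min 1782 | W₄..W₆: k=4: 0+1386+6·14·11=2310; k=5: 756+0+6·9·11=1350 → min 1350.
Length 4: W₁..W₄: k=1: 0+3366+10·17·14=5746; k=2: 3230+1596+10·19·14=7486; k=3: 2958+0+10·6·14=3798 → min 3798 | W₂..W₅: k=2: 0+1782+17·19·9=4689; k=3: 1938+756+17·6·9=3612; k=4: 3366+0+17·14·9=5508 → min 3612 | W₃..W₆: k=3: 0+1350+19·6·11=2604; k=4: 1596+1386+19·14·11=5908; k=5: 1782+0+19·9·11=3663 → min 2604.
Length 5: W₁..W₅: k=1: 0+3612+10·17·9=5142; k=2: 3230+1782+10·19·9=6722; k=3: 2958+756+10·6·9=4254; k=4: 3798+0+10·14·9=5058 → min 4254 | W₂..W₆: k=2: 0+2604+17·19·11=6157; k=3: 1938+1350+17·6·11=4410; k=4: 3366+1386+17·14·11=7370; k=5: 3612+0+17·9·11=5295 → min 4410.
Length 6: W₁..W₆: k=1: 0+4410+10·17·11=6280; k=2: 3230+2604+10·19·11=7924; k=3: 2958+1350+10·6·11=4968; k=4: 3798+1386+10·14·11=6724; k=5: 4254+0+10·9·11=5244 → min 4968.
Optimal order: ((W₁ × (W₂ × W₃)) × ((W₄ × W₅) × W₆)) with cost 4968.

4968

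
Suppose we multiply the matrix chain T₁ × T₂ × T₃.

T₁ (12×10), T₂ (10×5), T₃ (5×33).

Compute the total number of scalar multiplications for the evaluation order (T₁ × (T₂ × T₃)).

(T₂ × T₃): 10×5 by 5×33 → 10×33, cost 10·5·33 = 1650
(T₁ × (T₂ × T₃)): 12×10 by 10×33 → 12×33, cost 12·10·33 = 3960; cumulative 5610
Total: 5610 scalar multiplications.

5610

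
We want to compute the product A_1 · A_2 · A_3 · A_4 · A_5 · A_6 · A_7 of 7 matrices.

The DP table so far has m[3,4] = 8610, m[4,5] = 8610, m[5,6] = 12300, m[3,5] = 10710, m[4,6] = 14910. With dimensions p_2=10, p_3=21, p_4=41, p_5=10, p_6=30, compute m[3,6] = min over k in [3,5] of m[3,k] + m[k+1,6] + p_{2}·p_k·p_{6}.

m[3,6] = min over k∈[3,5] of m[3,k]+m[k+1,6]+p_{2}·p_k·p_{6}.
k=3: 0 + 14910 + 10·21·30 = 21210; k=4: 8610 + 12300 + 10·41·30 = 33210; k=5: 10710 + 0 + 10·10·30 = 13710.
Minimum: 13710 at k=5.

13710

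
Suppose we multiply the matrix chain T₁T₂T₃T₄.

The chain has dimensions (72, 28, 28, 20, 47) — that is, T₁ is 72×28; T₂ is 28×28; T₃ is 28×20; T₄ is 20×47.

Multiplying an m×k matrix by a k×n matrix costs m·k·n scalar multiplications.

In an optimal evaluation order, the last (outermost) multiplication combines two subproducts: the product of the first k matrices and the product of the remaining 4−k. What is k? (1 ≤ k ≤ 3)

Adjacent pairs: T₁T₂ = 72·28·28 = 56448; T₂T₃ = 28·28·20 = 15680; T₃T₄ = 28·20·47 = 26320.
Length 3: T₁..T₃: k=1: 0+15680+72·28·20=56000; k=2: 56448+0+72·28·20=96768 → min 56000 | T₂..T₄: k=2: 0+26320+28·28·47=63168; k=3: 15680+0+28·20·47=42000 → min 42000.
Top-level splits: k=1: (T₁..T₁)·(T₂..T₄) → 0+42000+72·28·47 = 136752; k=2: (T₁..T₂)·(T₃..T₄) → 56448+26320+72·28·47 = 177520; k=3: (T₁..T₃)·(T₄..T₄) → 56000+0+72·20·47 = 123680.
Best split is after T₃, i.e. k = 3.

3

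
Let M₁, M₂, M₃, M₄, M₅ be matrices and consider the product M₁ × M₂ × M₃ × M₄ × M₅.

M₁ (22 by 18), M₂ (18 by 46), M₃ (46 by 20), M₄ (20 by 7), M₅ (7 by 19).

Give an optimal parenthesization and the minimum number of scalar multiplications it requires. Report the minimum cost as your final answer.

17934

Adjacent pairs: M₁M₂ = 22·18·46 = 18216; M₂M₃ = 18·46·20 = 16560; M₃M₄ = 46·20·7 = 6440; M₄M₅ = 20·7·19 = 2660.
Length 3: M₁..M₃: k=1: 0+16560+22·18·20=24480; k=2: 18216+0+22·46·20=38456 → min 24480 | M₂..M₄: k=2: 0+6440+18·46·7=12236; k=3: 16560+0+18·20·7=19080 → min 12236 | M₃..M₅: k=3: 0+2660+46·20·19=20140; k=4: 6440+0+46·7·19=12558 → min 12558.
Length 4: M₁..M₄: k=1: 0+12236+22·18·7=15008; k=2: 18216+6440+22·46·7=31740; k=3: 24480+0+22·20·7=27560 → min 15008 | M₂..M₅: k=2: 0+12558+18·46·19=28290; k=3: 16560+2660+18·20·19=26060; k=4: 12236+0+18·7·19=14630 → min 14630.
Length 5: M₁..M₅: k=1: 0+14630+22·18·19=22154; k=2: 18216+12558+22·46·19=50002; k=3: 24480+2660+22·20·19=35500; k=4: 15008+0+22·7·19=17934 → min 17934.
Optimal parenthesization: ((M₁ × (M₂ × (M₃ × M₄))) × M₅) with cost 17934.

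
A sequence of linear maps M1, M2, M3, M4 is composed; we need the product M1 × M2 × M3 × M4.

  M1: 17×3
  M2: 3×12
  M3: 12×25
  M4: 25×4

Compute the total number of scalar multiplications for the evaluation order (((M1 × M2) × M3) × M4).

7412

(M1 × M2): 17×3 by 3×12 → 17×12, cost 17·3·12 = 612
((M1 × M2) × M3): 17×12 by 12×25 → 17×25, cost 17·12·25 = 5100; cumulative 5712
(((M1 × M2) × M3) × M4): 17×25 by 25×4 → 17×4, cost 17·25·4 = 1700; cumulative 7412
Total: 7412 scalar multiplications.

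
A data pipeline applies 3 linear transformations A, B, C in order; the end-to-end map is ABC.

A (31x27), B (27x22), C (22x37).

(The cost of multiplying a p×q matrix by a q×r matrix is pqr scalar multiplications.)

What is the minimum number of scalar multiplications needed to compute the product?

43648

Order (A(BC)): (BC): 27×22 by 22×37 → 27×37, cost 27·22·37 = 21978; (A(BC)): 31×27 by 27×37 → 31×37, cost 31·27·37 = 30969; cumulative 52947. Total 52947.
Order ((AB)C): (AB): 31×27 by 27×22 → 31×22, cost 31·27·22 = 18414; ((AB)C): 31×22 by 22×37 → 31×37, cost 31·22·37 = 25234; cumulative 43648. Total 43648.
Minimum: 43648.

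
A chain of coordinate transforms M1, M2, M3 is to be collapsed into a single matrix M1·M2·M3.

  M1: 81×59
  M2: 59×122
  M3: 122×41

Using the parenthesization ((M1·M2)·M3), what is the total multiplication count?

(M1·M2): 81×59 by 59×122 → 81×122, cost 81·59·122 = 583038
((M1·M2)·M3): 81×122 by 122×41 → 81×41, cost 81·122·41 = 405162; cumulative 988200
Total: 988200 scalar multiplications.

988200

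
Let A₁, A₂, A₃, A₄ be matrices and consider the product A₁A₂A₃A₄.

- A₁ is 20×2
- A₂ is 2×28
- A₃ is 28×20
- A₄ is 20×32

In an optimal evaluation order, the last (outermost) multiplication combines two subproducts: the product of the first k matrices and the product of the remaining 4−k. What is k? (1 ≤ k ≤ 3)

1

Adjacent pairs: A₁A₂ = 20·2·28 = 1120; A₂A₃ = 2·28·20 = 1120; A₃A₄ = 28·20·32 = 17920.
Length 3: A₁..A₃: k=1: 0+1120+20·2·20=1920; k=2: 1120+0+20·28·20=12320 → min 1920 | A₂..A₄: k=2: 0+17920+2·28·32=19712; k=3: 1120+0+2·20·32=2400 → min 2400.
Top-level splits: k=1: (A₁..A₁)·(A₂..A₄) → 0+2400+20·2·32 = 3680; k=2: (A₁..A₂)·(A₃..A₄) → 1120+17920+20·28·32 = 36960; k=3: (A₁..A₃)·(A₄..A₄) → 1920+0+20·20·32 = 14720.
Best split is after A₁, i.e. k = 1.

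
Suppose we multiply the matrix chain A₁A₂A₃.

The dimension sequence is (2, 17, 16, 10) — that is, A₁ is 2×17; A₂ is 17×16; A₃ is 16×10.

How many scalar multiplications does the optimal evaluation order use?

864

Order (A₁(A₂A₃)): (A₂A₃): 17×16 by 16×10 → 17×10, cost 17·16·10 = 2720; (A₁(A₂A₃)): 2×17 by 17×10 → 2×10, cost 2·17·10 = 340; cumulative 3060. Total 3060.
Order ((A₁A₂)A₃): (A₁A₂): 2×17 by 17×16 → 2×16, cost 2·17·16 = 544; ((A₁A₂)A₃): 2×16 by 16×10 → 2×10, cost 2·16·10 = 320; cumulative 864. Total 864.
Minimum: 864.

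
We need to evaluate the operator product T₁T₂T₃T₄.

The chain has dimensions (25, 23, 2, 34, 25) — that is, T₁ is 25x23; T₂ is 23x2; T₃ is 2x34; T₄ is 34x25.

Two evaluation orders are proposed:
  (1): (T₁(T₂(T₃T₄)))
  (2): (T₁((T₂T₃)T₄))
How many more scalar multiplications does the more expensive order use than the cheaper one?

18264

Order (1) = (T₁(T₂(T₃T₄))): (T₃T₄): 2×34 by 34×25 → 2×25, cost 2·34·25 = 1700; (T₂(T₃T₄)): 23×2 by 2×25 → 23×25, cost 23·2·25 = 1150; cumulative 2850; (T₁(T₂(T₃T₄))): 25×23 by 23×25 → 25×25, cost 25·23·25 = 14375; cumulative 17225. Total 17225.
Order (2) = (T₁((T₂T₃)T₄)): (T₂T₃): 23×2 by 2×34 → 23×34, cost 23·2·34 = 1564; ((T₂T₃)T₄): 23×34 by 34×25 → 23×25, cost 23·34·25 = 19550; cumulative 21114; (T₁((T₂T₃)T₄)): 25×23 by 23×25 → 25×25, cost 25·23·25 = 14375; cumulative 35489. Total 35489.
Difference: |17225 − 35489| = 18264.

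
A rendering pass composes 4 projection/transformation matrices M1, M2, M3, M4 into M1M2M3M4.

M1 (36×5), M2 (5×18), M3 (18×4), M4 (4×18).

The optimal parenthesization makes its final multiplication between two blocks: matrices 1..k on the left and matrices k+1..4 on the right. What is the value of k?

3

Adjacent pairs: M1M2 = 36·5·18 = 3240; M2M3 = 5·18·4 = 360; M3M4 = 18·4·18 = 1296.
Length 3: M1..M3: k=1: 0+360+36·5·4=1080; k=2: 3240+0+36·18·4=5832 → min 1080 | M2..M4: k=2: 0+1296+5·18·18=2916; k=3: 360+0+5·4·18=720 → min 720.
Top-level splits: k=1: (M1..M1)·(M2..M4) → 0+720+36·5·18 = 3960; k=2: (M1..M2)·(M3..M4) → 3240+1296+36·18·18 = 16200; k=3: (M1..M3)·(M4..M4) → 1080+0+36·4·18 = 3672.
Best split is after M3, i.e. k = 3.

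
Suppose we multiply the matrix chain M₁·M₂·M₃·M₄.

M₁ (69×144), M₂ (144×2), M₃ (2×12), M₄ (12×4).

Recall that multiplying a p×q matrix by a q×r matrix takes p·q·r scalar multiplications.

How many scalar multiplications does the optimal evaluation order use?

Adjacent pairs: M₁M₂ = 69·144·2 = 19872; M₂M₃ = 144·2·12 = 3456; M₃M₄ = 2·12·4 = 96.
Length 3: M₁..M₃: k=1: 0+3456+69·144·12=122688; k=2: 19872+0+69·2·12=21528 → min 21528 | M₂..M₄: k=2: 0+96+144·2·4=1248; k=3: 3456+0+144·12·4=10368 → min 1248.
Length 4: M₁..M₄: k=1: 0+1248+69·144·4=40992; k=2: 19872+96+69·2·4=20520; k=3: 21528+0+69·12·4=24840 → min 20520.
Optimal order: ((M₁·M₂)·(M₃·M₄)) with cost 20520.

20520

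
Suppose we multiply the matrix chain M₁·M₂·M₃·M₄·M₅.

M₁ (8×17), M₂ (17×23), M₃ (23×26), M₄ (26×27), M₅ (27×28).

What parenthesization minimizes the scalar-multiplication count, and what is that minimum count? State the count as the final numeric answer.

19576

Adjacent pairs: M₁M₂ = 8·17·23 = 3128; M₂M₃ = 17·23·26 = 10166; M₃M₄ = 23·26·27 = 16146; M₄M₅ = 26·27·28 = 19656.
Length 3: M₁..M₃: k=1: 0+10166+8·17·26=13702; k=2: 3128+0+8·23·26=7912 → min 7912 | M₂..M₄: k=2: 0+16146+17·23·27=26703; k=3: 10166+0+17·26·27=22100 → min 22100 | M₃..M₅: k=3: 0+19656+23·26·28=36400; k=4: 16146+0+23·27·28=33534 → min 33534.
Length 4: M₁..M₄: k=1: 0+22100+8·17·27=25772; k=2: 3128+16146+8·23·27=24242; k=3: 7912+0+8·26·27=13528 → min 13528 | M₂..M₅: k=2: 0+33534+17·23·28=44482; k=3: 10166+19656+17·26·28=42198; k=4: 22100+0+17·27·28=34952 → min 34952.
Length 5: M₁..M₅: k=1: 0+34952+8·17·28=38760; k=2: 3128+33534+8·23·28=41814; k=3: 7912+19656+8·26·28=33392; k=4: 13528+0+8·27·28=19576 → min 19576.
Optimal parenthesization: ((((M₁·M₂)·M₃)·M₄)·M₅) with cost 19576.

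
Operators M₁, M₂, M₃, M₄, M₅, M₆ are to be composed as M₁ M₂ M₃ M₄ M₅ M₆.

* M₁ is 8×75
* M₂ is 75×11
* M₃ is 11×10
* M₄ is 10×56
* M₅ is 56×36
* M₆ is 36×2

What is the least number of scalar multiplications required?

8222

Adjacent pairs: M₁M₂ = 8·75·11 = 6600; M₂M₃ = 75·11·10 = 8250; M₃M₄ = 11·10·56 = 6160; M₄M₅ = 10·56·36 = 20160; M₅M₆ = 56·36·2 = 4032.
Length 3: M₁..M₃: k=1: 0+8250+8·75·10=14250; k=2: 6600+0+8·11·10=7480 → min 7480 | M₂..M₄: k=2: 0+6160+75·11·56=52360; k=3: 8250+0+75·10·56=50250 → min 50250 | M₃..M₅: k=3: 0+20160+11·10·36=24120; k=4: 6160+0+11·56·36=28336 → min 24120 | M₄..M₆: k=4: 0+4032+10·56·2=5152; k=5: 20160+0+10·36·2=20880 → min 5152.
Length 4: M₁..M₄: k=1: 0+50250+8·75·56=83850; k=2: 6600+6160+8·11·56=17688; k=3: 7480+0+8·10·56=11960 → min 11960 | M₂..M₅: k=2: 0+24120+75·11·36=53820; k=3: 8250+20160+75·10·36=55410; k=4: 50250+0+75·56·36=201450 → min 53820 | M₃..M₆: k=3: 0+5152+11·10·2=5372; k=4: 6160+4032+11·56·2=11424; k=5: 24120+0+11·36·2=24912 → min 5372.
Length 5: M₁..M₅: k=1: 0+53820+8·75·36=75420; k=2: 6600+24120+8·11·36=33888; k=3: 7480+20160+8·10·36=30520; k=4: 11960+0+8·56·36=28088 → min 28088 | M₂..M₆: k=2: 0+5372+75·11·2=7022; k=3: 8250+5152+75·10·2=14902; k=4: 50250+4032+75·56·2=62682; k=5: 53820+0+75·36·2=59220 → min 7022.
Length 6: M₁..M₆: k=1: 0+7022+8·75·2=8222; k=2: 6600+5372+8·11·2=12148; k=3: 7480+5152+8·10·2=12792; k=4: 11960+4032+8·56·2=16888; k=5: 28088+0+8·36·2=28664 → min 8222.
Optimal order: (M₁ (M₂ (M₃ (M₄ (M₅ M₆))))) with cost 8222.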